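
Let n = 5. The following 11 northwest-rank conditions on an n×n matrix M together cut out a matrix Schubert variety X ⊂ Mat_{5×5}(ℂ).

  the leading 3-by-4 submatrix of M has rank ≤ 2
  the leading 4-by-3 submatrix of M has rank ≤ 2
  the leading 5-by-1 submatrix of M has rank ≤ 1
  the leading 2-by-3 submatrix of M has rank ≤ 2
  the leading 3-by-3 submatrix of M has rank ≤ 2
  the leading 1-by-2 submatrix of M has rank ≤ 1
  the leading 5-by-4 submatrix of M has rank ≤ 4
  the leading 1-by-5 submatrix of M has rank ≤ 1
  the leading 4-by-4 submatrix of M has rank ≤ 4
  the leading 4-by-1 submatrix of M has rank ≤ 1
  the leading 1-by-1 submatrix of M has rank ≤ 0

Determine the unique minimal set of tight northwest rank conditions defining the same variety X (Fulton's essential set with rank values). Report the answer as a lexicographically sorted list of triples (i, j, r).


The tightest implied rank at each (i,j), from the 11 conditions:

  i=1: 0 | 1 | 1 | 1 | 1
  i=2: 1 | 2 | 2 | 2 | 2
  i=3: 1 | 2 | 2 | 2 | 3
  i=4: 1 | 2 | 2 | 3 | 4
  i=5: 1 | 2 | 3 | 4 | 5

hence w(1..5) = (2, 1, 5, 4, 3).

Rothe diagram D(w) (4 cells), 3 SE-corners (essential conditions):

[(1, 1, 0), (3, 4, 2), (4, 3, 2)]


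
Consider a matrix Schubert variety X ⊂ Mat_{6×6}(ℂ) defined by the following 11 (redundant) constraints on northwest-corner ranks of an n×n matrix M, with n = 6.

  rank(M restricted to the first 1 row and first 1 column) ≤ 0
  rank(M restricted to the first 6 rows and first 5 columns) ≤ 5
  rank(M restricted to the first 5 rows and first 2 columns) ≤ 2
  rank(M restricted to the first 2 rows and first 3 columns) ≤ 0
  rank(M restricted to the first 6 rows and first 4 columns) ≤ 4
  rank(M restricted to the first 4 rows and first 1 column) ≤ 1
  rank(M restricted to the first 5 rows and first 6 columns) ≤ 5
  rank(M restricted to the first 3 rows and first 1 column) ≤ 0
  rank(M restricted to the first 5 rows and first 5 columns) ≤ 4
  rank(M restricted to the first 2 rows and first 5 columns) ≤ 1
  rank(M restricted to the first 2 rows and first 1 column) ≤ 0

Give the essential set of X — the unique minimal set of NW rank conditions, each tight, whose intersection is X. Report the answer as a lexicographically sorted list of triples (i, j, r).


Propagating the 11 rank bounds to every northwest block:

  R[1]: 0  0  0  1  1  1
  R[2]: 0  0  0  1  1  2
  R[3]: 0  1  1  2  2  3
  R[4]: 1  2  2  3  3  4
  R[5]: 1  2  3  4  4  5
  R[6]: 1  2  3  4  5  6

the unique w with this rank table is (4, 6, 2, 1, 3, 5).

3 SE-corners of the 8-cell Rothe diagram give Ess(w):

[(2, 3, 0), (2, 5, 1), (3, 1, 0)]


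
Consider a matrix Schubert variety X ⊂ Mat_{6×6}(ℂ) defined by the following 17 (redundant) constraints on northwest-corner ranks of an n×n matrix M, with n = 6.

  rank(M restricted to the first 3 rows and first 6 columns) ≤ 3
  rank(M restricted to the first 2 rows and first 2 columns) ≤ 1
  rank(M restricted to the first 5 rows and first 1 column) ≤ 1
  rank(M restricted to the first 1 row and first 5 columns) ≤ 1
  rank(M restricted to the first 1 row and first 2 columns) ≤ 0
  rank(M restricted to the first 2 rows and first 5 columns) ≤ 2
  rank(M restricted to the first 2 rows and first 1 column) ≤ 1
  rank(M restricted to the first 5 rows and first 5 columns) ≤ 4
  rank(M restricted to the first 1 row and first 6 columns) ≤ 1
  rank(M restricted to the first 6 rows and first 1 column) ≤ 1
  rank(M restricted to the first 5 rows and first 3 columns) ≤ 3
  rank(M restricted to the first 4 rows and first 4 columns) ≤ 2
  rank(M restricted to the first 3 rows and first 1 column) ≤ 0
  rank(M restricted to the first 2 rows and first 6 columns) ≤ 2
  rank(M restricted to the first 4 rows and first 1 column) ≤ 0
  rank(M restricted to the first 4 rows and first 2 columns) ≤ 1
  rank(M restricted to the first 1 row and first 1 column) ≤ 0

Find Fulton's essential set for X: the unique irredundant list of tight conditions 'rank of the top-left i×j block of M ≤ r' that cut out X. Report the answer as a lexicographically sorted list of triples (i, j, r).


Recovering R(i,j) via the rank-extension bound from the 17 conditions:

  i=1: 0 | 0 | 1 | 1 | 1 | 1
  i=2: 0 | 1 | 2 | 2 | 2 | 2
  i=3: 0 | 1 | 2 | 2 | 3 | 3
  i=4: 0 | 1 | 2 | 2 | 3 | 4
  i=5: 1 | 2 | 3 | 3 | 4 | 5
  i=6: 1 | 2 | 3 | 4 | 5 | 6

reading off 1-entries of Δ²R: w = (3, 2, 5, 6, 1, 4).

Fulton essential set (3 of the 7 Rothe cells):

[(1, 2, 0), (4, 1, 0), (4, 4, 2)]


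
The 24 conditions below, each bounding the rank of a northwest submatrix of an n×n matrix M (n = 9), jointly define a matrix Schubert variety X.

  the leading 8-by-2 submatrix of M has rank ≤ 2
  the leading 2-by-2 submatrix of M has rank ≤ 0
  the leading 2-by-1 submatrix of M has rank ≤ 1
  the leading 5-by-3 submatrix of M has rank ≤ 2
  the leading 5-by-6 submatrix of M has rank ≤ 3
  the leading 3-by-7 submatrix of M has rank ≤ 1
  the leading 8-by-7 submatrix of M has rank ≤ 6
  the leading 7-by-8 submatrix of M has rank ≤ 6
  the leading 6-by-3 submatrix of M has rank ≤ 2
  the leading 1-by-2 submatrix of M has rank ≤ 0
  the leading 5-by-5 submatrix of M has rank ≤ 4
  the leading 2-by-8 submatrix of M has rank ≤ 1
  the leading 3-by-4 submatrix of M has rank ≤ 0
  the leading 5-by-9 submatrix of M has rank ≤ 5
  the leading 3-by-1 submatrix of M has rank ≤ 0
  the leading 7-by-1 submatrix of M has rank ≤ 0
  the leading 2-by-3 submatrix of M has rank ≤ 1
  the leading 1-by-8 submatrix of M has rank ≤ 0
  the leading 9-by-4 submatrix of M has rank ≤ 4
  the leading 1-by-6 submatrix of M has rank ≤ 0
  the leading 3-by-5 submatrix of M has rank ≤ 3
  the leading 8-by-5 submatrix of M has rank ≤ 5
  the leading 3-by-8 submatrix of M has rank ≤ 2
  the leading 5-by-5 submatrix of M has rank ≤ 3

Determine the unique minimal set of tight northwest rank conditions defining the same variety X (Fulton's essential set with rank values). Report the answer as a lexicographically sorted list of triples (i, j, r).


Computing R[i][j] = min implied NW-rank bound (n=9, 24 conditions):

  0, 0, 0, 0, 0, 0, 0, 0, 1
  0, 0, 0, 0, 1, 1, 1, 1, 2
  0, 0, 0, 0, 1, 1, 1, 2, 3
  0, 1, 1, 1, 2, 2, 2, 3, 4
  0, 1, 2, 2, 3, 3, 3, 4, 5
  0, 1, 2, 3, 4, 4, 4, 5, 6
  0, 1, 2, 3, 4, 5, 5, 6, 7
  1, 2, 3, 4, 5, 6, 6, 7, 8
  1, 2, 3, 4, 5, 6, 7, 8, 9

hence w(1..9) = (9, 5, 8, 2, 3, 4, 6, 1, 7).

|D(w)|=22, |Ess(w)|=4:

[(1, 8, 0), (3, 4, 0), (3, 7, 1), (7, 1, 0)]


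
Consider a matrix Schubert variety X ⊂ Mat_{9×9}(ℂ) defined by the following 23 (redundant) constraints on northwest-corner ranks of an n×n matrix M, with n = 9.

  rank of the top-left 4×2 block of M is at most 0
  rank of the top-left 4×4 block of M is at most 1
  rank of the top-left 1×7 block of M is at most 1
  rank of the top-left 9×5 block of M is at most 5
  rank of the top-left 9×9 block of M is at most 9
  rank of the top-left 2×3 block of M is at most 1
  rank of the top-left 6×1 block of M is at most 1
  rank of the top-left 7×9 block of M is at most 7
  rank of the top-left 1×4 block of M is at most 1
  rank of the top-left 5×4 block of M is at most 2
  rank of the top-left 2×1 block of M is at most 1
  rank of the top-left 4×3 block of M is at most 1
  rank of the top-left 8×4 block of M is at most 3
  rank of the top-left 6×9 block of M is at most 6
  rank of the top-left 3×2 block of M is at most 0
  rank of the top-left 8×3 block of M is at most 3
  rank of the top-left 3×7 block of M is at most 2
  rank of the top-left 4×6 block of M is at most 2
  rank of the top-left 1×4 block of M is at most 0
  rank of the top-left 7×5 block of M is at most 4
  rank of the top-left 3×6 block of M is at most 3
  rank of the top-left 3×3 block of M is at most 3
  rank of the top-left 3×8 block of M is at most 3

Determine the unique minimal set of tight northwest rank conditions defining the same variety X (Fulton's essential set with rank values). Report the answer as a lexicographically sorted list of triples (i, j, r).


Reconstructing r_w from the 23 given conditions:

  i=1: 0 | 0 | 0 | 0 | 1 | 1 | 1 | 1 | 1
  i=2: 0 | 0 | 1 | 1 | 2 | 2 | 2 | 2 | 2
  i=3: 0 | 0 | 1 | 1 | 2 | 2 | 2 | 3 | 3
  i=4: 0 | 0 | 1 | 1 | 2 | 2 | 3 | 4 | 4
  i=5: 1 | 1 | 2 | 2 | 3 | 3 | 4 | 5 | 5
  i=6: 1 | 2 | 3 | 3 | 4 | 4 | 5 | 6 | 6
  i=7: 1 | 2 | 3 | 3 | 4 | 5 | 6 | 7 | 7
  i=8: 1 | 2 | 3 | 3 | 4 | 5 | 6 | 7 | 8
  i=9: 1 | 2 | 3 | 4 | 5 | 6 | 7 | 8 | 9

the unique w with this rank table is (5, 3, 8, 7, 1, 2, 6, 9, 4).

D(w) has 17 cells with 6 SE-corners; essential set:

[(1, 4, 0), (3, 7, 2), (4, 2, 0), (4, 4, 1), (4, 6, 2), (8, 4, 3)]


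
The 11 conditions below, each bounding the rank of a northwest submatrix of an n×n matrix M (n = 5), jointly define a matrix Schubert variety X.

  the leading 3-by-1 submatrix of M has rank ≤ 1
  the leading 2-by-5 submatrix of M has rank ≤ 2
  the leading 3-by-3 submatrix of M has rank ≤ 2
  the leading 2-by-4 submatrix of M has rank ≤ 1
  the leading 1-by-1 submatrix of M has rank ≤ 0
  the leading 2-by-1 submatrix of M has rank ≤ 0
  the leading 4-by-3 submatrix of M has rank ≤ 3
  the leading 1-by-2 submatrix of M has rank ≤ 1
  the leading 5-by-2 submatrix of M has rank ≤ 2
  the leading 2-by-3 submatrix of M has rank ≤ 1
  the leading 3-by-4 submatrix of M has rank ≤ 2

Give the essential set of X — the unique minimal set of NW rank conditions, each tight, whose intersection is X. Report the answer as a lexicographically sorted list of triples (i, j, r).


Recovering R(i,j) via the rank-extension bound from the 11 conditions:

  0 | 1 | 1 | 1 | 1
  0 | 1 | 1 | 1 | 2
  1 | 2 | 2 | 2 | 3
  1 | 2 | 3 | 3 | 4
  1 | 2 | 3 | 4 | 5

giving w = (2, 5, 1, 3, 4) via Δ²R.

ℓ(w)=4; the 2 essential cells (i,j,r):

[(2, 1, 0), (2, 4, 1)]


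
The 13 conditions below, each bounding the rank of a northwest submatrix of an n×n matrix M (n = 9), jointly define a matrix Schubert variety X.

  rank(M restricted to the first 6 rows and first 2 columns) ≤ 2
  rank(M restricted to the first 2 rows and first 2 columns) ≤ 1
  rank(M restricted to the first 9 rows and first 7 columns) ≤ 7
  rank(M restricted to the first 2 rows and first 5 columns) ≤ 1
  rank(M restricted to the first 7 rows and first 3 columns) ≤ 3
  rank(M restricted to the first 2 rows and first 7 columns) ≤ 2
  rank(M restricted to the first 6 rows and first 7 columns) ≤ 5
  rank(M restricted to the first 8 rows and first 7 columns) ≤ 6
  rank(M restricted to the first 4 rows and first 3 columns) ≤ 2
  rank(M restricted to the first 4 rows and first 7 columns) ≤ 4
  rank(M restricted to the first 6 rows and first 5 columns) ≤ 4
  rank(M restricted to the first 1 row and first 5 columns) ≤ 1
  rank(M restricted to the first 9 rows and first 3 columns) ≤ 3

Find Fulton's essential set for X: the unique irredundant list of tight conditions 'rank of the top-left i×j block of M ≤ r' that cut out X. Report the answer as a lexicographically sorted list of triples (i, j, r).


The tightest implied rank at each (i,j), from the 13 conditions:

  1 | 1 | 1 | 1 | 1 | 1 | 1 | 1 | 1
  1 | 1 | 1 | 1 | 1 | 2 | 2 | 2 | 2
  1 | 2 | 2 | 2 | 2 | 3 | 3 | 3 | 3
  1 | 2 | 2 | 3 | 3 | 4 | 4 | 4 | 4
  1 | 2 | 3 | 4 | 4 | 5 | 5 | 5 | 5
  1 | 2 | 3 | 4 | 4 | 5 | 5 | 6 | 6
  1 | 2 | 3 | 4 | 5 | 6 | 6 | 7 | 7
  1 | 2 | 3 | 4 | 5 | 6 | 6 | 7 | 8
  1 | 2 | 3 | 4 | 5 | 6 | 7 | 8 | 9

reading off 1-entries of Δ²R: w = (1, 6, 2, 4, 3, 8, 5, 9, 7).

D(w) has 8 cells with 5 SE-corners; essential set:

[(2, 5, 1), (4, 3, 2), (6, 5, 4), (6, 7, 5), (8, 7, 6)]


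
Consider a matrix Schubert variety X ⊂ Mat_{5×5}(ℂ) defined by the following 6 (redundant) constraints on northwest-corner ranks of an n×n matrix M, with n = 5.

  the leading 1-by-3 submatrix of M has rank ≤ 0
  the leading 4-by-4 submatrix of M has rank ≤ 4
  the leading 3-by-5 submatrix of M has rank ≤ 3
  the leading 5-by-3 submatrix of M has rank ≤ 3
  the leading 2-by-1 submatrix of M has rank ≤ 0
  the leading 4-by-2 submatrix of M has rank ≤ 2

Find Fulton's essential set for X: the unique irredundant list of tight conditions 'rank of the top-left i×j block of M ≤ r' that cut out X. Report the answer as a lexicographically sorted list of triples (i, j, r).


Reconstructing r_w from the 6 given conditions:

  R[1]: 0, 0, 0, 1, 1
  R[2]: 0, 1, 1, 2, 2
  R[3]: 1, 2, 2, 3, 3
  R[4]: 1, 2, 3, 4, 4
  R[5]: 1, 2, 3, 4, 5

so w = (4, 2, 1, 3, 5).

Fulton essential set (2 of the 4 Rothe cells):

[(1, 3, 0), (2, 1, 0)]


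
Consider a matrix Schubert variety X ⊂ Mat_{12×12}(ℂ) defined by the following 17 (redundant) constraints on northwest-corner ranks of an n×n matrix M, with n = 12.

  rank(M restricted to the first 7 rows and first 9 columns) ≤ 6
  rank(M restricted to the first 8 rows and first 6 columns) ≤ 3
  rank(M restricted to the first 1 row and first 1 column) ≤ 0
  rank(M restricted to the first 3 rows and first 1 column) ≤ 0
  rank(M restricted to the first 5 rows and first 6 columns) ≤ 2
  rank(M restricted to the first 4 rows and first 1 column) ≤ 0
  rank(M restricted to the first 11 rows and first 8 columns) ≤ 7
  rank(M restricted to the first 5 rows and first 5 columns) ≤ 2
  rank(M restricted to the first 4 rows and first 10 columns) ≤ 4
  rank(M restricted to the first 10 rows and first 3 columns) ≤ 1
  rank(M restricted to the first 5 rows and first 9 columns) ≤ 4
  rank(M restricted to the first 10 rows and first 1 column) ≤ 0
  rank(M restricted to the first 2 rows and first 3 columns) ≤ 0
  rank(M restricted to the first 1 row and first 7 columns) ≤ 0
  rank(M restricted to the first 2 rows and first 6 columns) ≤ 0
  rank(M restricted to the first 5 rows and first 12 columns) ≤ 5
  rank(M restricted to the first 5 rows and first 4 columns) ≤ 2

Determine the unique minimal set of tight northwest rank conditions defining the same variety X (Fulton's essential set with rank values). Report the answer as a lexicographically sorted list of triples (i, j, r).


Computing R[i][j] = min implied NW-rank bound (n=12, 17 conditions):

  R[1]: 0, 0, 0, 0, 0, 0, 0, 1, 1, 1, 1, 1
  R[2]: 0, 0, 0, 0, 0, 0, 1, 2, 2, 2, 2, 2
  R[3]: 0, 1, 1, 1, 1, 1, 2, 3, 3, 3, 3, 3
  R[4]: 0, 1, 1, 2, 2, 2, 3, 4, 4, 4, 4, 4
  R[5]: 0, 1, 1, 2, 2, 2, 3, 4, 4, 5, 5, 5
  R[6]: 0, 1, 1, 2, 3, 3, 4, 5, 5, 6, 6, 6
  R[7]: 0, 1, 1, 2, 3, 3, 4, 5, 6, 7, 7, 7
  R[8]: 0, 1, 1, 2, 3, 3, 4, 5, 6, 7, 8, 8
  R[9]: 0, 1, 1, 2, 3, 4, 5, 6, 7, 8, 9, 9
  R[10]: 0, 1, 1, 2, 3, 4, 5, 6, 7, 8, 9, 10
  R[11]: 1, 2, 2, 3, 4, 5, 6, 7, 8, 9, 10, 11
  R[12]: 1, 2, 3, 4, 5, 6, 7, 8, 9, 10, 11, 12

giving w = (8, 7, 2, 4, 10, 5, 9, 11, 6, 12, 1, 3) via Δ²R.

D(w) has 33 cells with 7 SE-corners; essential set:

[(1, 7, 0), (2, 6, 0), (5, 6, 2), (5, 9, 4), (8, 6, 3), (10, 1, 0), (10, 3, 1)]


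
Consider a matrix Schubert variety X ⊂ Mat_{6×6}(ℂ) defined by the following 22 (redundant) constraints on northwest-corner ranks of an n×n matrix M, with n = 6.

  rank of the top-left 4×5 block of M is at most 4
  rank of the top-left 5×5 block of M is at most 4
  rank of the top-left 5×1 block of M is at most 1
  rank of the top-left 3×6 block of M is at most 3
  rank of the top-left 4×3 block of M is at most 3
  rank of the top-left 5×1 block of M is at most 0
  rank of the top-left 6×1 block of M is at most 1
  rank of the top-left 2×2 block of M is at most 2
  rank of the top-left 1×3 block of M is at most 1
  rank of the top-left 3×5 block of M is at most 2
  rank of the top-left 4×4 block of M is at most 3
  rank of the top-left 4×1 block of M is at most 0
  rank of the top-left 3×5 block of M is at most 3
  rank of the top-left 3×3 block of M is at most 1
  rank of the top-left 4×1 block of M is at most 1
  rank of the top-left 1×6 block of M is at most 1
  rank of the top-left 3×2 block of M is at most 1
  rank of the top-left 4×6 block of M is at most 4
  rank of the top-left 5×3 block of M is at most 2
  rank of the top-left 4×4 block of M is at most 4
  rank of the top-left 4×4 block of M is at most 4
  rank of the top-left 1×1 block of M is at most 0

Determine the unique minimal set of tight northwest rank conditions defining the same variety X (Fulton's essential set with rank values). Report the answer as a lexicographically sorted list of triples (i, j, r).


The tightest implied rank at each (i,j), from the 22 conditions:

  row 1: 0 | 1 | 1 | 1 | 1 | 1
  row 2: 0 | 1 | 1 | 2 | 2 | 2
  row 3: 0 | 1 | 1 | 2 | 2 | 3
  row 4: 0 | 1 | 2 | 3 | 3 | 4
  row 5: 0 | 1 | 2 | 3 | 4 | 5
  row 6: 1 | 2 | 3 | 4 | 5 | 6

so w = (2, 4, 6, 3, 5, 1).

3 SE-corners of the 8-cell Rothe diagram give Ess(w):

[(3, 3, 1), (3, 5, 2), (5, 1, 0)]


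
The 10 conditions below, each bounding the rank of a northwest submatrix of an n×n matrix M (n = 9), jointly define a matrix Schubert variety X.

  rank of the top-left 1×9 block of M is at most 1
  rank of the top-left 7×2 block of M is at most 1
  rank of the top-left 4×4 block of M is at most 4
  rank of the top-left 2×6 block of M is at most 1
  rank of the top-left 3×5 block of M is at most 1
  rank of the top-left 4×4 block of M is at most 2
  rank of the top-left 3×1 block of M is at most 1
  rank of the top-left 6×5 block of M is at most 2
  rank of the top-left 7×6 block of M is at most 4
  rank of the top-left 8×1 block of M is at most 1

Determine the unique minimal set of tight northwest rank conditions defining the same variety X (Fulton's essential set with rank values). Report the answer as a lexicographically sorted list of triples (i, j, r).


Computing R[i][j] = min implied NW-rank bound (n=9, 10 conditions):

  row 1: 1 | 1 | 1 | 1 | 1 | 1 | 1 | 1 | 1
  row 2: 1 | 1 | 1 | 1 | 1 | 1 | 2 | 2 | 2
  row 3: 1 | 1 | 1 | 1 | 1 | 2 | 3 | 3 | 3
  row 4: 1 | 1 | 2 | 2 | 2 | 3 | 4 | 4 | 4
  row 5: 1 | 1 | 2 | 2 | 2 | 3 | 4 | 5 | 5
  row 6: 1 | 1 | 2 | 2 | 2 | 3 | 4 | 5 | 6
  row 7: 1 | 1 | 2 | 3 | 3 | 4 | 5 | 6 | 7
  row 8: 1 | 2 | 3 | 4 | 4 | 5 | 6 | 7 | 8
  row 9: 1 | 2 | 3 | 4 | 5 | 6 | 7 | 8 | 9

reading off 1-entries of Δ²R: w = (1, 7, 6, 3, 8, 9, 4, 2, 5).

|D(w)|=17, |Ess(w)|=4:

[(2, 6, 1), (3, 5, 1), (6, 5, 2), (7, 2, 1)]


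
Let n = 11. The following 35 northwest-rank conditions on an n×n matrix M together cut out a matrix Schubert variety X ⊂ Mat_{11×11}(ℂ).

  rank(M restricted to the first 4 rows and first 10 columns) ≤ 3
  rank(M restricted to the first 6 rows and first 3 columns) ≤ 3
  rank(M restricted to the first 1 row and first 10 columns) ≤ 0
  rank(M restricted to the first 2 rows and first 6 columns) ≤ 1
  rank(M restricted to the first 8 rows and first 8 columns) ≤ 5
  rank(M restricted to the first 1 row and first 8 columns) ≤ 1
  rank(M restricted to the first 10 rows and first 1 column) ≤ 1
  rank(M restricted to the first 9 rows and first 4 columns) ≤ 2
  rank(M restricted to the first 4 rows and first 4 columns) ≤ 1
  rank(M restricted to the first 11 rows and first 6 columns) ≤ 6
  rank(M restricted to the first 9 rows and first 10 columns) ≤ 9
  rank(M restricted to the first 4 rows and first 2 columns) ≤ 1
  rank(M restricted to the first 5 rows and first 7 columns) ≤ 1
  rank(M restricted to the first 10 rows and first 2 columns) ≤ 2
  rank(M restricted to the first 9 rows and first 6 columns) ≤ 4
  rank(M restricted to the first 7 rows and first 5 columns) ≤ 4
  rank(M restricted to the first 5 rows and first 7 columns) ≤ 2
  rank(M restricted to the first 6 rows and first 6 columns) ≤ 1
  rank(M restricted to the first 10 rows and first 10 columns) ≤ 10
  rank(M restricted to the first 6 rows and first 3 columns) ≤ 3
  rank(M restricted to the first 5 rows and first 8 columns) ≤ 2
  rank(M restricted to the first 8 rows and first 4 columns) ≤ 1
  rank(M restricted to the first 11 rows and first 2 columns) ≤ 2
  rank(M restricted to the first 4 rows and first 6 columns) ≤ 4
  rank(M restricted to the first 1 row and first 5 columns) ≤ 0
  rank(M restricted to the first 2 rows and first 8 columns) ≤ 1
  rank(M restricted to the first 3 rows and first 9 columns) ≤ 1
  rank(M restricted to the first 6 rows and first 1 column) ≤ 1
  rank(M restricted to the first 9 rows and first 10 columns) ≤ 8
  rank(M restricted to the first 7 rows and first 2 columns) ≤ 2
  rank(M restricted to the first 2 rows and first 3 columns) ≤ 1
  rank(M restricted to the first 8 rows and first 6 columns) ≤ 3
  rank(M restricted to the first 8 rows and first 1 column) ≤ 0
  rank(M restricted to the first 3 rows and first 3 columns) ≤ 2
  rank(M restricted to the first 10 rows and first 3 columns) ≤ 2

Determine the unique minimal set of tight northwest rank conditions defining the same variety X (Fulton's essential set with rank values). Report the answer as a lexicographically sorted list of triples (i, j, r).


Computing R[i][j] = min implied NW-rank bound (n=11, 35 conditions):

  R[1]: 0, 0, 0, 0, 0, 0, 0, 0, 0, 0, 1
  R[2]: 0, 1, 1, 1, 1, 1, 1, 1, 1, 1, 2
  R[3]: 0, 1, 1, 1, 1, 1, 1, 1, 1, 2, 3
  R[4]: 0, 1, 1, 1, 1, 1, 1, 2, 2, 3, 4
  R[5]: 0, 1, 1, 1, 1, 1, 1, 2, 3, 4, 5
  R[6]: 0, 1, 1, 1, 1, 1, 2, 3, 4, 5, 6
  R[7]: 0, 1, 1, 1, 2, 2, 3, 4, 5, 6, 7
  R[8]: 0, 1, 1, 1, 2, 3, 4, 5, 6, 7, 8
  R[9]: 1, 2, 2, 2, 3, 4, 5, 6, 7, 8, 9
  R[10]: 1, 2, 2, 3, 4, 5, 6, 7, 8, 9, 10
  R[11]: 1, 2, 3, 4, 5, 6, 7, 8, 9, 10, 11

so w = (11, 2, 10, 8, 9, 7, 5, 6, 1, 4, 3).

Rothe diagram D(w) (43 cells), 7 SE-corners (essential conditions):

[(1, 10, 0), (3, 9, 1), (5, 7, 1), (6, 6, 1), (8, 1, 0), (8, 4, 1), (10, 3, 2)]


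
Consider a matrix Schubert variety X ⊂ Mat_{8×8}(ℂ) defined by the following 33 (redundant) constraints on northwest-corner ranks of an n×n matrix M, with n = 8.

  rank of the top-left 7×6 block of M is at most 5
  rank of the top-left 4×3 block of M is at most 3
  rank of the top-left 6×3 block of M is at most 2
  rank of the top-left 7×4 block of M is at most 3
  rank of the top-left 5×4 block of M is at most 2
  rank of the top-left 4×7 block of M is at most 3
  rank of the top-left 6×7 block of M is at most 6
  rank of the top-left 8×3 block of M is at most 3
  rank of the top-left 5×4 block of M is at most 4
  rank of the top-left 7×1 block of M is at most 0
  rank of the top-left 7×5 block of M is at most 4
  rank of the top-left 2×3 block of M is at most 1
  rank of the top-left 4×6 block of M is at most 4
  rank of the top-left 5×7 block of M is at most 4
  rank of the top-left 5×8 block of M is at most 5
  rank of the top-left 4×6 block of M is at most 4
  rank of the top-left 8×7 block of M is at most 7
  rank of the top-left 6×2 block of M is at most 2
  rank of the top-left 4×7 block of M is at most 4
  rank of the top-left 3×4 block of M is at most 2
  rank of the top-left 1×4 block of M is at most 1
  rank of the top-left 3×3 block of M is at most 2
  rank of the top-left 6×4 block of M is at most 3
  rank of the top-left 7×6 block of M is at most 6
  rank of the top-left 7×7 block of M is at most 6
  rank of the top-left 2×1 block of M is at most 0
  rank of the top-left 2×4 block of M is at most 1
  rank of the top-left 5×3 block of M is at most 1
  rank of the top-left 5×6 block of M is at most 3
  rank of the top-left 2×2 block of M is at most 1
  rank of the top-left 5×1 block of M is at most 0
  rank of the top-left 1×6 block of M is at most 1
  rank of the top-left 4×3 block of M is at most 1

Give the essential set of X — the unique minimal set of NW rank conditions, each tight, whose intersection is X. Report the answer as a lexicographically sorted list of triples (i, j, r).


Computing R[i][j] = min implied NW-rank bound (n=8, 33 conditions):

  0, 1, 1, 1, 1, 1, 1, 1
  0, 1, 1, 1, 2, 2, 2, 2
  0, 1, 1, 2, 3, 3, 3, 3
  0, 1, 1, 2, 3, 3, 3, 4
  0, 1, 1, 2, 3, 3, 4, 5
  0, 1, 2, 3, 4, 4, 5, 6
  0, 1, 2, 3, 4, 5, 6, 7
  1, 2, 3, 4, 5, 6, 7, 8

the unique w with this rank table is (2, 5, 4, 8, 7, 3, 6, 1).

Rothe diagram D(w) (15 cells), 5 SE-corners (essential conditions):

[(2, 4, 1), (4, 7, 3), (5, 3, 1), (5, 6, 3), (7, 1, 0)]


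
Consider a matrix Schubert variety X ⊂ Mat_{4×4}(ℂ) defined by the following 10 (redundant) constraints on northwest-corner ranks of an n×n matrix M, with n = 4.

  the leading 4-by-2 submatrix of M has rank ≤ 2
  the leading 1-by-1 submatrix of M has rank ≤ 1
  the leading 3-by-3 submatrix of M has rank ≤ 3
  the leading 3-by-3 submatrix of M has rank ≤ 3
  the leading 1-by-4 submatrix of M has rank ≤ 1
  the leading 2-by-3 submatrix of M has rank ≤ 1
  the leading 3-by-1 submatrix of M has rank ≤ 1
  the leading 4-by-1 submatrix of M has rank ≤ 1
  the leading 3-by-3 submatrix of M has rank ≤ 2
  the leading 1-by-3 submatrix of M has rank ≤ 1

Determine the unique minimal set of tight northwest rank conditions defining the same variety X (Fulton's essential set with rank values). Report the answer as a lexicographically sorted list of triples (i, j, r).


Computing R[i][j] = min implied NW-rank bound (n=4, 10 conditions):

  R[1]: 1 | 1 | 1 | 1
  R[2]: 1 | 1 | 1 | 2
  R[3]: 1 | 2 | 2 | 3
  R[4]: 1 | 2 | 3 | 4

giving w = (1, 4, 2, 3) via Δ²R.

ℓ(w)=2; the 1 essential cell (i,j,r):

[(2, 3, 1)]


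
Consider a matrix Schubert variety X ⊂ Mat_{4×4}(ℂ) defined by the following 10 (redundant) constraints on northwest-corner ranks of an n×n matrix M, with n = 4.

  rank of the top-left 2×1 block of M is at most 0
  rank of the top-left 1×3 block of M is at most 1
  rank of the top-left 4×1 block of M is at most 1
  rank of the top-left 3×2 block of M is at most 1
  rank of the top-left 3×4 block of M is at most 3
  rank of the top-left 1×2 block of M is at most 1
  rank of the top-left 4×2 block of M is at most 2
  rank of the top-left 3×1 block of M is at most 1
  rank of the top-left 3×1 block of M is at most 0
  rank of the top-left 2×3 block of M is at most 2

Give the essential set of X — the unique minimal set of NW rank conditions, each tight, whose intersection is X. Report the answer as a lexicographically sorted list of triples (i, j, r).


Rank table r_w(4×4) implied by the 10 constraints:

  0 1 1 1
  0 1 2 2
  0 1 2 3
  1 2 3 4

giving w = (2, 3, 4, 1) via Δ²R.

1 SE-corner of the 3-cell Rothe diagram gives Ess(w):

[(3, 1, 0)]


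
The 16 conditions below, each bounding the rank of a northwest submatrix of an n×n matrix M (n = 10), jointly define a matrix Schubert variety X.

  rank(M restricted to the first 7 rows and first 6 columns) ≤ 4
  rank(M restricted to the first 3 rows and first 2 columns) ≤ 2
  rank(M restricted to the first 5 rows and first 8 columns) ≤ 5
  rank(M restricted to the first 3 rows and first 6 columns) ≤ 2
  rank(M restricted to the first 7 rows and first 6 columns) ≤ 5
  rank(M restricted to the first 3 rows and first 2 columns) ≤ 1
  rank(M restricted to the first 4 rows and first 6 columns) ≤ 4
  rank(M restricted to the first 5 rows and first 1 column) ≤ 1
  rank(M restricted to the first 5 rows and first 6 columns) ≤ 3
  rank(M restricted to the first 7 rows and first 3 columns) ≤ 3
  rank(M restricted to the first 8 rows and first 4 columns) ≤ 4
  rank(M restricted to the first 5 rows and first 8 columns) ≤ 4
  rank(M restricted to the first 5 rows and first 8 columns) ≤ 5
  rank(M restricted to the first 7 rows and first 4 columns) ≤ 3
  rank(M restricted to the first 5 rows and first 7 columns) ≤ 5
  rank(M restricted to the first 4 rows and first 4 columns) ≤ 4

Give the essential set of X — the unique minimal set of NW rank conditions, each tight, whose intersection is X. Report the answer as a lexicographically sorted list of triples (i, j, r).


Rank table r_w(10×10) implied by the 16 constraints:

  i=1: 1 1 1 1 1 1 1 1 1 1
  i=2: 1 1 2 2 2 2 2 2 2 2
  i=3: 1 1 2 2 2 2 3 3 3 3
  i=4: 1 2 3 3 3 3 4 4 4 4
  i=5: 1 2 3 3 3 3 4 4 5 5
  i=6: 1 2 3 3 4 4 5 5 6 6
  i=7: 1 2 3 3 4 4 5 6 7 7
  i=8: 1 2 3 4 5 5 6 7 8 8
  i=9: 1 2 3 4 5 6 7 8 9 9
  i=10: 1 2 3 4 5 6 7 8 9 10

giving w = (1, 3, 7, 2, 9, 5, 8, 4, 6, 10) via Δ²R.

Rothe diagram D(w) (12 cells), 6 SE-corners (essential conditions):

[(3, 2, 1), (3, 6, 2), (5, 6, 3), (5, 8, 4), (7, 4, 3), (7, 6, 4)]


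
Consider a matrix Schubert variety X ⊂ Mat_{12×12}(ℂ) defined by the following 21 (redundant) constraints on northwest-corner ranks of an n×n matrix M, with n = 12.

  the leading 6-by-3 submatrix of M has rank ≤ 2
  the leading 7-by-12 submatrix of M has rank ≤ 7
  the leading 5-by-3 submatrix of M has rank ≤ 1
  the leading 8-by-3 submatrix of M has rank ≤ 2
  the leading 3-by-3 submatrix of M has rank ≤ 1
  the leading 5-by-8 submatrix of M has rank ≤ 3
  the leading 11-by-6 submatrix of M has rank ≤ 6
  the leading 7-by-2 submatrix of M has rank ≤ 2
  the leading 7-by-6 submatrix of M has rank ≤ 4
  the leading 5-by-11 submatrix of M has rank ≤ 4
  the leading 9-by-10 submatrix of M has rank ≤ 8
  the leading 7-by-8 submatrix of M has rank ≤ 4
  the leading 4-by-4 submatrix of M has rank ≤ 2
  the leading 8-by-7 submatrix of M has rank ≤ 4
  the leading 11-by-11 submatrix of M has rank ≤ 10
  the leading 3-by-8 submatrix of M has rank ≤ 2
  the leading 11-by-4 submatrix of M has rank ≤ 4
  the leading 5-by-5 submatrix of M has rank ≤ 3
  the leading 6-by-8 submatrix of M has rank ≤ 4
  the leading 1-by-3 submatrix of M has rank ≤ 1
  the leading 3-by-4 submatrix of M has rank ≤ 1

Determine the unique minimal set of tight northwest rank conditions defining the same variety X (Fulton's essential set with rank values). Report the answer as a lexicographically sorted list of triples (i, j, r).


Recovering R(i,j) via the rank-extension bound from the 21 conditions:

  R[1]: 1 | 1 | 1 | 1 | 1 | 1 | 1 | 1 | 1 | 1 | 1 | 1
  R[2]: 1 | 1 | 1 | 1 | 2 | 2 | 2 | 2 | 2 | 2 | 2 | 2
  R[3]: 1 | 1 | 1 | 1 | 2 | 2 | 2 | 2 | 3 | 3 | 3 | 3
  R[4]: 1 | 1 | 1 | 2 | 3 | 3 | 3 | 3 | 4 | 4 | 4 | 4
  R[5]: 1 | 1 | 1 | 2 | 3 | 3 | 3 | 3 | 4 | 4 | 4 | 5
  R[6]: 1 | 2 | 2 | 3 | 4 | 4 | 4 | 4 | 5 | 5 | 5 | 6
  R[7]: 1 | 2 | 2 | 3 | 4 | 4 | 4 | 4 | 5 | 6 | 6 | 7
  R[8]: 1 | 2 | 2 | 3 | 4 | 4 | 4 | 5 | 6 | 7 | 7 | 8
  R[9]: 1 | 2 | 3 | 4 | 5 | 5 | 5 | 6 | 7 | 8 | 8 | 9
  R[10]: 1 | 2 | 3 | 4 | 5 | 6 | 6 | 7 | 8 | 9 | 9 | 10
  R[11]: 1 | 2 | 3 | 4 | 5 | 6 | 7 | 8 | 9 | 10 | 10 | 11
  R[12]: 1 | 2 | 3 | 4 | 5 | 6 | 7 | 8 | 9 | 10 | 11 | 12

the unique w with this rank table is (1, 5, 9, 4, 12, 2, 10, 8, 3, 6, 7, 11).

D(w) has 25 cells with 8 SE-corners; essential set:

[(3, 4, 1), (3, 8, 2), (5, 3, 1), (5, 8, 3), (5, 11, 4), (7, 8, 4), (8, 3, 2), (8, 7, 4)]


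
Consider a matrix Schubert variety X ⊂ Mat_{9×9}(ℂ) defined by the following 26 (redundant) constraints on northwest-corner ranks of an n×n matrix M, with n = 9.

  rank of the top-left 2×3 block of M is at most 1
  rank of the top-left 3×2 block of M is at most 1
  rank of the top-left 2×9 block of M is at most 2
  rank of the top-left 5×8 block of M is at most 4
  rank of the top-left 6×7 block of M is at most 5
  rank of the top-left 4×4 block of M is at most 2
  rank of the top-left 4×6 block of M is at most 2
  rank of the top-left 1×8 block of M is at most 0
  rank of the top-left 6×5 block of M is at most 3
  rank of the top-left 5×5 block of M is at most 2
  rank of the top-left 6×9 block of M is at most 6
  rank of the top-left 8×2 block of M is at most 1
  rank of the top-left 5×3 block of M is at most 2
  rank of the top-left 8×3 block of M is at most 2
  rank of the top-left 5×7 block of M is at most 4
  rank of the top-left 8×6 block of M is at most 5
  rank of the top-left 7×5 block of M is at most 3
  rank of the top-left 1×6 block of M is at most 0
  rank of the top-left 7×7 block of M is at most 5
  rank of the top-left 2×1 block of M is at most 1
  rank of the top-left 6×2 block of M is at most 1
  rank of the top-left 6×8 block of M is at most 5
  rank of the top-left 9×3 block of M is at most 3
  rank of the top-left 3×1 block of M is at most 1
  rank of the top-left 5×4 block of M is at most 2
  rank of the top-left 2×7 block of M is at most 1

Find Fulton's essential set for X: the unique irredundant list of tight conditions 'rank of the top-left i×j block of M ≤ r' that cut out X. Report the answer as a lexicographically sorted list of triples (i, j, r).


Computing R[i][j] = min implied NW-rank bound (n=9, 26 conditions):

  R[1]: 0 0 0 0 0 0 0 0 1
  R[2]: 1 1 1 1 1 1 1 1 2
  R[3]: 1 1 2 2 2 2 2 2 3
  R[4]: 1 1 2 2 2 2 3 3 4
  R[5]: 1 1 2 2 2 3 4 4 5
  R[6]: 1 1 2 3 3 4 5 5 6
  R[7]: 1 1 2 3 3 4 5 6 7
  R[8]: 1 1 2 3 4 5 6 7 8
  R[9]: 1 2 3 4 5 6 7 8 9

so w = (9, 1, 3, 7, 6, 4, 8, 5, 2).

ℓ(w)=20; the 5 essential cells (i,j,r):

[(1, 8, 0), (4, 6, 2), (5, 5, 2), (7, 5, 3), (8, 2, 1)]


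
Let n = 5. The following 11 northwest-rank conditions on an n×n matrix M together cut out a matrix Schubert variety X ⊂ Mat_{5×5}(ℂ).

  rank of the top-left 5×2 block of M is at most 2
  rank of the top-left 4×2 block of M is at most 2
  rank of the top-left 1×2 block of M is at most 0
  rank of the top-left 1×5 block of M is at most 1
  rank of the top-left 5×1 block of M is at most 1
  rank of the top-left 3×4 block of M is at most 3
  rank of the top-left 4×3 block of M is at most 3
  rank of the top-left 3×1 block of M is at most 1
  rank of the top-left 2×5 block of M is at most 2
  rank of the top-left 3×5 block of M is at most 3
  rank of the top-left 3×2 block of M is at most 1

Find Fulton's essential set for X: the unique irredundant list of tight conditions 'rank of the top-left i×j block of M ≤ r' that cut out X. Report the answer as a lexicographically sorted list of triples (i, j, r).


Computing R[i][j] = min implied NW-rank bound (n=5, 11 conditions):

  i=1: 0, 0, 1, 1, 1
  i=2: 1, 1, 2, 2, 2
  i=3: 1, 1, 2, 3, 3
  i=4: 1, 2, 3, 4, 4
  i=5: 1, 2, 3, 4, 5

giving w = (3, 1, 4, 2, 5) via Δ²R.

ℓ(w)=3; the 2 essential cells (i,j,r):

[(1, 2, 0), (3, 2, 1)]


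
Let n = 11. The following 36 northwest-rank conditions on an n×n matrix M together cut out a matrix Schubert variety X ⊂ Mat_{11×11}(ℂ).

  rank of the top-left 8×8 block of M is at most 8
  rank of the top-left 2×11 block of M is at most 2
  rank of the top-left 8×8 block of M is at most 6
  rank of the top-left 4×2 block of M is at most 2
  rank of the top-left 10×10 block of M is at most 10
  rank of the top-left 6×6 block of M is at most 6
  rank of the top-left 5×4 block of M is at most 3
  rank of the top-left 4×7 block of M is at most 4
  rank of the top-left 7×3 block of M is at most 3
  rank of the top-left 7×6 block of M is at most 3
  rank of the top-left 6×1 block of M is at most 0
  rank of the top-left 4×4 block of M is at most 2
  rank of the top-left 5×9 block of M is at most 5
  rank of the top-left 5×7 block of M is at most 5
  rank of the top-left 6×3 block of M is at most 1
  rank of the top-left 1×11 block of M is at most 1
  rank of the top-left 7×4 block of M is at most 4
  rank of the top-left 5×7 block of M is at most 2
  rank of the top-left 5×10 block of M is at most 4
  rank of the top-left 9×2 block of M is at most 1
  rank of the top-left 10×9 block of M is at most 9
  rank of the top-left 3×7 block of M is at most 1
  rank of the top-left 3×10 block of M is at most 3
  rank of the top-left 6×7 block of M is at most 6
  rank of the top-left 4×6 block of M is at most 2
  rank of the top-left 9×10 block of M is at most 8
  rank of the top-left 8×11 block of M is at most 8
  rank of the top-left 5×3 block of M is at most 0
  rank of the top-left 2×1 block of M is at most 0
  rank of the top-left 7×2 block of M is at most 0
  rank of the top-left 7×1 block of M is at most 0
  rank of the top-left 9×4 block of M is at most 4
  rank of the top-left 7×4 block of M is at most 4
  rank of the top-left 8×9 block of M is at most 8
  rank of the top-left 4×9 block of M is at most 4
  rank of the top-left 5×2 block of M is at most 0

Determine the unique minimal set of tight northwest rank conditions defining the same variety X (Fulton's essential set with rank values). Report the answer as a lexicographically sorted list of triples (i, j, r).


Propagating the 36 rank bounds to every northwest block:

  i=1: 0  0  0  1  1  1  1  1  1  1  1
  i=2: 0  0  0  1  1  1  1  2  2  2  2
  i=3: 0  0  0  1  1  1  1  2  3  3  3
  i=4: 0  0  0  1  2  2  2  3  4  4  4
  i=5: 0  0  0  1  2  2  2  3  4  4  5
  i=6: 0  0  1  2  3  3  3  4  5  5  6
  i=7: 0  0  1  2  3  3  4  5  6  6  7
  i=8: 1  1  2  3  4  4  5  6  7  7  8
  i=9: 1  1  2  3  4  5  6  7  8  8  9
  i=10: 1  2  3  4  5  6  7  8  9  9  10
  i=11: 1  2  3  4  5  6  7  8  9  10  11

the unique w with this rank table is (4, 8, 9, 5, 11, 3, 7, 1, 6, 2, 10).

|D(w)|=30, |Ess(w)|=7:

[(3, 7, 1), (5, 3, 0), (5, 7, 2), (5, 10, 4), (7, 2, 0), (7, 6, 3), (9, 2, 1)]


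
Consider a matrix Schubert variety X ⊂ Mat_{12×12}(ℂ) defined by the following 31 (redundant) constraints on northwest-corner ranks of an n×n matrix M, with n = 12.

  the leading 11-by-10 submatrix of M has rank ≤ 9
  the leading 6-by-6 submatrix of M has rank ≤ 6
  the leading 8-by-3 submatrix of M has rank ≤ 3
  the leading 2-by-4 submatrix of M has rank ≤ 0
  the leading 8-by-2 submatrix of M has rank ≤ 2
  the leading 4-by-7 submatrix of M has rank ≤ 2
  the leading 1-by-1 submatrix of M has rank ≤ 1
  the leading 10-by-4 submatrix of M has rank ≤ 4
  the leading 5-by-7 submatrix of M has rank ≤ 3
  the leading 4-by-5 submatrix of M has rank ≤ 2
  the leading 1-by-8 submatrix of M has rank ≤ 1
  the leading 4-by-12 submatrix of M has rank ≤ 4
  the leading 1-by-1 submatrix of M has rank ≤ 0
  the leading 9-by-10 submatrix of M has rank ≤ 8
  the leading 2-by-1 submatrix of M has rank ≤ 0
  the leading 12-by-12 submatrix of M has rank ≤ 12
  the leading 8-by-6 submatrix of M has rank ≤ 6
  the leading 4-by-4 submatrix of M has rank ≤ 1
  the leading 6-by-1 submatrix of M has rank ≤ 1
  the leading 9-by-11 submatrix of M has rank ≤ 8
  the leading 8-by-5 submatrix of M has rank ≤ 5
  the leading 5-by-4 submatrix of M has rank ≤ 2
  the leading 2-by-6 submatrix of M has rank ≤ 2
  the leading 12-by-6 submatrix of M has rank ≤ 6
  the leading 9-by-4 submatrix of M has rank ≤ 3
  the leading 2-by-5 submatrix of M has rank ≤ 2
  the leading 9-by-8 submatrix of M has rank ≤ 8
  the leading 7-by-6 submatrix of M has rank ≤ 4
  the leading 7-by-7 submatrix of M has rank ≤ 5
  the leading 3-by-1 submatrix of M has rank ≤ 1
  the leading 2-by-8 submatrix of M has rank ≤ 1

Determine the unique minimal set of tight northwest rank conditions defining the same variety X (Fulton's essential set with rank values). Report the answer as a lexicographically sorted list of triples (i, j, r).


Reconstructing r_w from the 31 given conditions:

  R[1]: 0, 0, 0, 0, 1, 1, 1, 1, 1, 1, 1, 1
  R[2]: 0, 0, 0, 0, 1, 1, 1, 1, 2, 2, 2, 2
  R[3]: 1, 1, 1, 1, 2, 2, 2, 2, 3, 3, 3, 3
  R[4]: 1, 1, 1, 1, 2, 2, 2, 3, 4, 4, 4, 4
  R[5]: 1, 2, 2, 2, 3, 3, 3, 4, 5, 5, 5, 5
  R[6]: 1, 2, 3, 3, 4, 4, 4, 5, 6, 6, 6, 6
  R[7]: 1, 2, 3, 3, 4, 4, 5, 6, 7, 7, 7, 7
  R[8]: 1, 2, 3, 3, 4, 5, 6, 7, 8, 8, 8, 8
  R[9]: 1, 2, 3, 3, 4, 5, 6, 7, 8, 8, 8, 9
  R[10]: 1, 2, 3, 4, 5, 6, 7, 8, 9, 9, 9, 10
  R[11]: 1, 2, 3, 4, 5, 6, 7, 8, 9, 9, 10, 11
  R[12]: 1, 2, 3, 4, 5, 6, 7, 8, 9, 10, 11, 12

giving w = (5, 9, 1, 8, 2, 3, 7, 6, 12, 4, 11, 10) via Δ²R.

8 SE-corners of the 23-cell Rothe diagram give Ess(w):

[(2, 4, 0), (2, 8, 1), (4, 4, 1), (4, 7, 2), (7, 6, 4), (9, 4, 3), (9, 11, 8), (11, 10, 9)]


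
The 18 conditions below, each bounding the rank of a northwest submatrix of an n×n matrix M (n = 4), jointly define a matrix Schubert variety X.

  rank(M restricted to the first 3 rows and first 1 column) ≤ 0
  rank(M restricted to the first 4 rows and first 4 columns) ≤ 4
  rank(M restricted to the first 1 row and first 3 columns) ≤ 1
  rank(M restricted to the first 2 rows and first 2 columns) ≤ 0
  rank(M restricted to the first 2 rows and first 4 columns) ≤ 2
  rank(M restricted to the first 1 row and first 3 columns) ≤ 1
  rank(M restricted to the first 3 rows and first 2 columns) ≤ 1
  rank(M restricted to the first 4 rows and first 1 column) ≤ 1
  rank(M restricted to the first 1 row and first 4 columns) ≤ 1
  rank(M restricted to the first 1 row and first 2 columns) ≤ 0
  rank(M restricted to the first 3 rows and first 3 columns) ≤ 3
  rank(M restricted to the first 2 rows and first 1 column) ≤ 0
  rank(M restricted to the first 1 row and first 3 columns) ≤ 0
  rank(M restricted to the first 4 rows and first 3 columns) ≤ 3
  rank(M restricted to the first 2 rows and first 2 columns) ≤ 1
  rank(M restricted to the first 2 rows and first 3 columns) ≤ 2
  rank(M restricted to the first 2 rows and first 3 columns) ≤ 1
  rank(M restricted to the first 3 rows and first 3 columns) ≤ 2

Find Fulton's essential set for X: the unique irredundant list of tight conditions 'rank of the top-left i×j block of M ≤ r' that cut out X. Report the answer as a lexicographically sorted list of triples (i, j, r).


The tightest implied rank at each (i,j), from the 18 conditions:

  row 1: 0 0 0 1
  row 2: 0 0 1 2
  row 3: 0 1 2 3
  row 4: 1 2 3 4

giving w = (4, 3, 2, 1) via Δ²R.

Rothe diagram D(w) (6 cells), 3 SE-corners (essential conditions):

[(1, 3, 0), (2, 2, 0), (3, 1, 0)]
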